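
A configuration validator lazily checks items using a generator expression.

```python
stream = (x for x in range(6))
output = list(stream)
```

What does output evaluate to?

Step 1: Generator expression iterates range(6): [0, 1, 2, 3, 4, 5].
Step 2: list() collects all values.
Therefore output = [0, 1, 2, 3, 4, 5].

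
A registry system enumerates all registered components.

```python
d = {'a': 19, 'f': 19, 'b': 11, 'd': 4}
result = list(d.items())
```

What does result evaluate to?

Step 1: d.items() returns (key, value) pairs in insertion order.
Therefore result = [('a', 19), ('f', 19), ('b', 11), ('d', 4)].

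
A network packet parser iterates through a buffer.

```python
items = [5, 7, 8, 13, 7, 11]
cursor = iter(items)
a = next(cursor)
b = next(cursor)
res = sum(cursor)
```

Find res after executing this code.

Step 1: Create iterator over [5, 7, 8, 13, 7, 11].
Step 2: a = next() = 5, b = next() = 7.
Step 3: sum() of remaining [8, 13, 7, 11] = 39.
Therefore res = 39.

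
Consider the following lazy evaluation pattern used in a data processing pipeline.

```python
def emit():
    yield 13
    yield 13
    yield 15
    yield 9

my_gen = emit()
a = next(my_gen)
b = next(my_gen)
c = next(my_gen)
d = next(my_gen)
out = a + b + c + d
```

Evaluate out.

Step 1: Create generator and consume all values:
  a = next(my_gen) = 13
  b = next(my_gen) = 13
  c = next(my_gen) = 15
  d = next(my_gen) = 9
Step 2: out = 13 + 13 + 15 + 9 = 50.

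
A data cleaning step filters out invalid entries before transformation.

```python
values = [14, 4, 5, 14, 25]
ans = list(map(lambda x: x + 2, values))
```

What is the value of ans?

Step 1: Apply lambda x: x + 2 to each element:
  14 -> 16
  4 -> 6
  5 -> 7
  14 -> 16
  25 -> 27
Therefore ans = [16, 6, 7, 16, 27].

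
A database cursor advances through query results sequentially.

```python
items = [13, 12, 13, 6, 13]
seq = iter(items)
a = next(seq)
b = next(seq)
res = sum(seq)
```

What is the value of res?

Step 1: Create iterator over [13, 12, 13, 6, 13].
Step 2: a = next() = 13, b = next() = 12.
Step 3: sum() of remaining [13, 6, 13] = 32.
Therefore res = 32.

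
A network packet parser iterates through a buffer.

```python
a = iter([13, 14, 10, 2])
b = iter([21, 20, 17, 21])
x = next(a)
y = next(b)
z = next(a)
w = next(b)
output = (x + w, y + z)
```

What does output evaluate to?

Step 1: a iterates [13, 14, 10, 2], b iterates [21, 20, 17, 21].
Step 2: x = next(a) = 13, y = next(b) = 21.
Step 3: z = next(a) = 14, w = next(b) = 20.
Step 4: output = (13 + 20, 21 + 14) = (33, 35).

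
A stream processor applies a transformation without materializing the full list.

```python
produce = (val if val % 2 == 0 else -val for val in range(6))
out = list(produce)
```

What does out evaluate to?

Step 1: For each val in range(6), yield val if even, else -val:
  val=0: even, yield 0
  val=1: odd, yield -1
  val=2: even, yield 2
  val=3: odd, yield -3
  val=4: even, yield 4
  val=5: odd, yield -5
Therefore out = [0, -1, 2, -3, 4, -5].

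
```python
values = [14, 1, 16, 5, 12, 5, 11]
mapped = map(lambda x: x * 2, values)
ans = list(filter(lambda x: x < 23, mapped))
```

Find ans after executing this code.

Step 1: Map x * 2:
  14 -> 28
  1 -> 2
  16 -> 32
  5 -> 10
  12 -> 24
  5 -> 10
  11 -> 22
Step 2: Filter for < 23:
  28: removed
  2: kept
  32: removed
  10: kept
  24: removed
  10: kept
  22: kept
Therefore ans = [2, 10, 10, 22].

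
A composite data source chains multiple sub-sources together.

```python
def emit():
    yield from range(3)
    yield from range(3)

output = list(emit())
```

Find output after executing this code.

Step 1: Trace yields in order:
  yield 0
  yield 1
  yield 2
  yield 0
  yield 1
  yield 2
Therefore output = [0, 1, 2, 0, 1, 2].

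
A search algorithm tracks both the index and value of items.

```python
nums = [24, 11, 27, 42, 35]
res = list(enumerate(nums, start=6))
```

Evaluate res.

Step 1: enumerate with start=6:
  (6, 24)
  (7, 11)
  (8, 27)
  (9, 42)
  (10, 35)
Therefore res = [(6, 24), (7, 11), (8, 27), (9, 42), (10, 35)].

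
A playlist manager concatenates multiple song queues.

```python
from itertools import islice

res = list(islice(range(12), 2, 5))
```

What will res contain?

Step 1: islice(range(12), 2, 5) takes elements at indices [2, 5).
Step 2: Elements: [2, 3, 4].
Therefore res = [2, 3, 4].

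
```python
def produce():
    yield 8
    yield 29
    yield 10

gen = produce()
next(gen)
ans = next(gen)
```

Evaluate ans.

Step 1: produce() creates a generator.
Step 2: next(gen) yields 8 (consumed and discarded).
Step 3: next(gen) yields 29, assigned to ans.
Therefore ans = 29.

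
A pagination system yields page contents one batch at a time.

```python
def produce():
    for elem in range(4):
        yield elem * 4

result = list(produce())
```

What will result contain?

Step 1: For each elem in range(4), yield elem * 4:
  elem=0: yield 0 * 4 = 0
  elem=1: yield 1 * 4 = 4
  elem=2: yield 2 * 4 = 8
  elem=3: yield 3 * 4 = 12
Therefore result = [0, 4, 8, 12].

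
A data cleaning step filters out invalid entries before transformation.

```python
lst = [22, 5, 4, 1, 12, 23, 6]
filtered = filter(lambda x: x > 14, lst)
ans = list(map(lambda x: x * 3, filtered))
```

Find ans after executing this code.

Step 1: Filter lst for elements > 14:
  22: kept
  5: removed
  4: removed
  1: removed
  12: removed
  23: kept
  6: removed
Step 2: Map x * 3 on filtered [22, 23]:
  22 -> 66
  23 -> 69
Therefore ans = [66, 69].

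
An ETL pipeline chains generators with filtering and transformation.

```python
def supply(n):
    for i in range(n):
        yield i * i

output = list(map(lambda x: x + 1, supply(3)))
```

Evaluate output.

Step 1: supply(3) yields squares: [0, 1, 4].
Step 2: map adds 1 to each: [1, 2, 5].
Therefore output = [1, 2, 5].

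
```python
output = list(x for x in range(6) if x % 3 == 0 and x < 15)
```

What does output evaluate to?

Step 1: Filter range(6) where x % 3 == 0 and x < 15:
  x=0: both conditions met, included
  x=1: excluded (1 % 3 != 0)
  x=2: excluded (2 % 3 != 0)
  x=3: both conditions met, included
  x=4: excluded (4 % 3 != 0)
  x=5: excluded (5 % 3 != 0)
Therefore output = [0, 3].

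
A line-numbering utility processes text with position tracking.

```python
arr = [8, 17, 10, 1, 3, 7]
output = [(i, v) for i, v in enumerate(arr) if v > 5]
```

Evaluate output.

Step 1: Filter enumerate([8, 17, 10, 1, 3, 7]) keeping v > 5:
  (0, 8): 8 > 5, included
  (1, 17): 17 > 5, included
  (2, 10): 10 > 5, included
  (3, 1): 1 <= 5, excluded
  (4, 3): 3 <= 5, excluded
  (5, 7): 7 > 5, included
Therefore output = [(0, 8), (1, 17), (2, 10), (5, 7)].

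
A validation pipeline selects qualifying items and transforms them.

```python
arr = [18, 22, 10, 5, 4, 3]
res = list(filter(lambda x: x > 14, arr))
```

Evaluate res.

Step 1: Filter elements > 14:
  18: kept
  22: kept
  10: removed
  5: removed
  4: removed
  3: removed
Therefore res = [18, 22].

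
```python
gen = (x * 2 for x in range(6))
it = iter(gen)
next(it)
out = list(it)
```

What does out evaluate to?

Step 1: Generator produces [0, 2, 4, 6, 8, 10].
Step 2: next(it) consumes first element (0).
Step 3: list(it) collects remaining: [2, 4, 6, 8, 10].
Therefore out = [2, 4, 6, 8, 10].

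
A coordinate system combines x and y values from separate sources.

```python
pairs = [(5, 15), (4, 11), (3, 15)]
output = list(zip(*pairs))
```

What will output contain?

Step 1: zip(*pairs) transposes: unzips [(5, 15), (4, 11), (3, 15)] into separate sequences.
Step 2: First elements: (5, 4, 3), second elements: (15, 11, 15).
Therefore output = [(5, 4, 3), (15, 11, 15)].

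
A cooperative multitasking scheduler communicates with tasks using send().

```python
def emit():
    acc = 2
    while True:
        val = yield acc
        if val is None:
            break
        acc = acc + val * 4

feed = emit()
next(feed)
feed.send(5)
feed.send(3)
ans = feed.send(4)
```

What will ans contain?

Step 1: next() -> yield acc=2.
Step 2: send(5) -> val=5, acc = 2 + 5*4 = 22, yield 22.
Step 3: send(3) -> val=3, acc = 22 + 3*4 = 34, yield 34.
Step 4: send(4) -> val=4, acc = 34 + 4*4 = 50, yield 50.
Therefore ans = 50.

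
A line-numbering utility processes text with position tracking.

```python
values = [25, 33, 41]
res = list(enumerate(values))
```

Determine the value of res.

Step 1: enumerate pairs each element with its index:
  (0, 25)
  (1, 33)
  (2, 41)
Therefore res = [(0, 25), (1, 33), (2, 41)].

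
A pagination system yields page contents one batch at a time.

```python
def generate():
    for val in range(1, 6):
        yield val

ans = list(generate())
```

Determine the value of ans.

Step 1: The generator yields each value from range(1, 6).
Step 2: list() consumes all yields: [1, 2, 3, 4, 5].
Therefore ans = [1, 2, 3, 4, 5].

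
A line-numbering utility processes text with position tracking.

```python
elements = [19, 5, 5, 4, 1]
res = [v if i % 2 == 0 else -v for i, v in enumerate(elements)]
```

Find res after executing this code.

Step 1: For each (i, v), keep v if i is even, negate if odd:
  i=0 (even): keep 19
  i=1 (odd): negate to -5
  i=2 (even): keep 5
  i=3 (odd): negate to -4
  i=4 (even): keep 1
Therefore res = [19, -5, 5, -4, 1].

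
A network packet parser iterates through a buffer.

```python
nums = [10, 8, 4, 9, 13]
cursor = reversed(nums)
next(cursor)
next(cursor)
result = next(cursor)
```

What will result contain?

Step 1: reversed([10, 8, 4, 9, 13]) gives iterator: [13, 9, 4, 8, 10].
Step 2: First next() = 13, second next() = 9.
Step 3: Third next() = 4.
Therefore result = 4.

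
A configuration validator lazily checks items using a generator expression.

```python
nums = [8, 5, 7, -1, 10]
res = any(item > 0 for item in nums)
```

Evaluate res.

Step 1: Check item > 0 for each element in [8, 5, 7, -1, 10]:
  8 > 0: True
  5 > 0: True
  7 > 0: True
  -1 > 0: False
  10 > 0: True
Step 2: any() returns True.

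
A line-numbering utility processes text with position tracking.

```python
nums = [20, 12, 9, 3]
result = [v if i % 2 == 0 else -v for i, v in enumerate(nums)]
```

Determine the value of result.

Step 1: For each (i, v), keep v if i is even, negate if odd:
  i=0 (even): keep 20
  i=1 (odd): negate to -12
  i=2 (even): keep 9
  i=3 (odd): negate to -3
Therefore result = [20, -12, 9, -3].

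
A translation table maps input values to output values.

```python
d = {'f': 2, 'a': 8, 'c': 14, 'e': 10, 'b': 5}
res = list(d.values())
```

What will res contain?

Step 1: d.values() returns the dictionary values in insertion order.
Therefore res = [2, 8, 14, 10, 5].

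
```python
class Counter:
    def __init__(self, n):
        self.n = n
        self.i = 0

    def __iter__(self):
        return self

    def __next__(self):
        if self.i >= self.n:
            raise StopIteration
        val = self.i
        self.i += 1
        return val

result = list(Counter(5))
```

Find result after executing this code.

Step 1: Counter(5) creates an iterator counting 0 to 4.
Step 2: list() consumes all values: [0, 1, 2, 3, 4].
Therefore result = [0, 1, 2, 3, 4].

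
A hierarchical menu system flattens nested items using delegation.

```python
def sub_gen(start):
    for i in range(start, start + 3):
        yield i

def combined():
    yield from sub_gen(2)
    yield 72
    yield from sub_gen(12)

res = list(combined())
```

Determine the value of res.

Step 1: combined() delegates to sub_gen(2):
  yield 2
  yield 3
  yield 4
Step 2: yield 72
Step 3: Delegates to sub_gen(12):
  yield 12
  yield 13
  yield 14
Therefore res = [2, 3, 4, 72, 12, 13, 14].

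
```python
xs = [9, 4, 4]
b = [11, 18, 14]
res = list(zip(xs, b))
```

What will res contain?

Step 1: zip pairs elements at same index:
  Index 0: (9, 11)
  Index 1: (4, 18)
  Index 2: (4, 14)
Therefore res = [(9, 11), (4, 18), (4, 14)].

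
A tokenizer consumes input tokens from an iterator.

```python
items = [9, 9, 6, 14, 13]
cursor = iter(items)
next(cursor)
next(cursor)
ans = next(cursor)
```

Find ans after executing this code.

Step 1: Create iterator over [9, 9, 6, 14, 13].
Step 2: next() consumes 9.
Step 3: next() consumes 9.
Step 4: next() returns 6.
Therefore ans = 6.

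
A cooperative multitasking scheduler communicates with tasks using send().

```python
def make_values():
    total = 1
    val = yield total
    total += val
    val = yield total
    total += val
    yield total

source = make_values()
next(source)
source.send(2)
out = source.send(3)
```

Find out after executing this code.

Step 1: next() -> yield total=1.
Step 2: send(2) -> val=2, total = 1+2 = 3, yield 3.
Step 3: send(3) -> val=3, total = 3+3 = 6, yield 6.
Therefore out = 6.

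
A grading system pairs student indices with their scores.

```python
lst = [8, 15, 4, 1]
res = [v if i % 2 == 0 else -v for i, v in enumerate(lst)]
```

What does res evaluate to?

Step 1: For each (i, v), keep v if i is even, negate if odd:
  i=0 (even): keep 8
  i=1 (odd): negate to -15
  i=2 (even): keep 4
  i=3 (odd): negate to -1
Therefore res = [8, -15, 4, -1].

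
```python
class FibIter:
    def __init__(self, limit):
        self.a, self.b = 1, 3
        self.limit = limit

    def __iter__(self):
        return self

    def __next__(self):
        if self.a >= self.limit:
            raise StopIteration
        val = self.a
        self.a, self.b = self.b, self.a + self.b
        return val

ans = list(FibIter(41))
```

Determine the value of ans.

Step 1: Fibonacci-like sequence (a=1, b=3) until >= 41:
  Yield 1, then a,b = 3,4
  Yield 3, then a,b = 4,7
  Yield 4, then a,b = 7,11
  Yield 7, then a,b = 11,18
  Yield 11, then a,b = 18,29
  Yield 18, then a,b = 29,47
  Yield 29, then a,b = 47,76
Step 2: 47 >= 41, stop.
Therefore ans = [1, 3, 4, 7, 11, 18, 29].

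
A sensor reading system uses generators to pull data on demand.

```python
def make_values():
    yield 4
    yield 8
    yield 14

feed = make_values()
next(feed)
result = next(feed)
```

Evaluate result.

Step 1: make_values() creates a generator.
Step 2: next(feed) yields 4 (consumed and discarded).
Step 3: next(feed) yields 8, assigned to result.
Therefore result = 8.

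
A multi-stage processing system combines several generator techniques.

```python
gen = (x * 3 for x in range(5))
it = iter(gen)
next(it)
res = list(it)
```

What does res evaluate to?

Step 1: Generator produces [0, 3, 6, 9, 12].
Step 2: next(it) consumes first element (0).
Step 3: list(it) collects remaining: [3, 6, 9, 12].
Therefore res = [3, 6, 9, 12].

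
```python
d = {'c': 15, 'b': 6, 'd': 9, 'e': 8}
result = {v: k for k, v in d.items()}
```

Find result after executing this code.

Step 1: Invert dict (swap keys and values):
  'c': 15 -> 15: 'c'
  'b': 6 -> 6: 'b'
  'd': 9 -> 9: 'd'
  'e': 8 -> 8: 'e'
Therefore result = {15: 'c', 6: 'b', 9: 'd', 8: 'e'}.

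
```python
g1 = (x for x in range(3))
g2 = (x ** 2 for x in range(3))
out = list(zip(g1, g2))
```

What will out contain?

Step 1: g1 produces [0, 1, 2].
Step 2: g2 produces [0, 1, 4].
Step 3: zip pairs them: [(0, 0), (1, 1), (2, 4)].
Therefore out = [(0, 0), (1, 1), (2, 4)].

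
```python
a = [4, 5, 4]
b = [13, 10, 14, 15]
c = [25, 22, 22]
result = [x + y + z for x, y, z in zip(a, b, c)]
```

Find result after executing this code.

Step 1: zip three lists (truncates to shortest, len=3):
  4 + 13 + 25 = 42
  5 + 10 + 22 = 37
  4 + 14 + 22 = 40
Therefore result = [42, 37, 40].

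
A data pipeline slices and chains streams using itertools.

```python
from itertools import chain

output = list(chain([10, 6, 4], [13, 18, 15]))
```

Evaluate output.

Step 1: chain() concatenates iterables: [10, 6, 4] + [13, 18, 15].
Therefore output = [10, 6, 4, 13, 18, 15].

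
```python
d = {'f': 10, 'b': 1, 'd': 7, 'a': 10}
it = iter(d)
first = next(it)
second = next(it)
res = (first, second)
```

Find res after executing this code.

Step 1: iter(d) iterates over keys: ['f', 'b', 'd', 'a'].
Step 2: first = next(it) = 'f', second = next(it) = 'b'.
Therefore res = ('f', 'b').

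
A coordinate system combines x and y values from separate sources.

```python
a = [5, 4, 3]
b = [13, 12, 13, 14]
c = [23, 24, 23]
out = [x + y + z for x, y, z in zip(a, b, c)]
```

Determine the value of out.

Step 1: zip three lists (truncates to shortest, len=3):
  5 + 13 + 23 = 41
  4 + 12 + 24 = 40
  3 + 13 + 23 = 39
Therefore out = [41, 40, 39].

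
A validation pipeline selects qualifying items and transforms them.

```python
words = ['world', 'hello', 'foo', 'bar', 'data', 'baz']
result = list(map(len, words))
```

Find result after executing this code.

Step 1: Map len() to each word:
  'world' -> 5
  'hello' -> 5
  'foo' -> 3
  'bar' -> 3
  'data' -> 4
  'baz' -> 3
Therefore result = [5, 5, 3, 3, 4, 3].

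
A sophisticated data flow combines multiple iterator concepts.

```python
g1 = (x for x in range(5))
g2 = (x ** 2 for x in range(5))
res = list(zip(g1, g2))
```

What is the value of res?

Step 1: g1 produces [0, 1, 2, 3, 4].
Step 2: g2 produces [0, 1, 4, 9, 16].
Step 3: zip pairs them: [(0, 0), (1, 1), (2, 4), (3, 9), (4, 16)].
Therefore res = [(0, 0), (1, 1), (2, 4), (3, 9), (4, 16)].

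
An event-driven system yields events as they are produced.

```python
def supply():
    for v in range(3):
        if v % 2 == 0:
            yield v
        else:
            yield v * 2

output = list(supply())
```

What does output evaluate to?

Step 1: For each v in range(3), yield v if even, else v*2:
  v=0 (even): yield 0
  v=1 (odd): yield 1*2 = 2
  v=2 (even): yield 2
Therefore output = [0, 2, 2].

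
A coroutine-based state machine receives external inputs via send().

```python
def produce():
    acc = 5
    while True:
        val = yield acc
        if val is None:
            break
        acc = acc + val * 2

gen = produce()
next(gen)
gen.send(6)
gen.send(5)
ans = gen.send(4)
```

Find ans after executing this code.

Step 1: next() -> yield acc=5.
Step 2: send(6) -> val=6, acc = 5 + 6*2 = 17, yield 17.
Step 3: send(5) -> val=5, acc = 17 + 5*2 = 27, yield 27.
Step 4: send(4) -> val=4, acc = 27 + 4*2 = 35, yield 35.
Therefore ans = 35.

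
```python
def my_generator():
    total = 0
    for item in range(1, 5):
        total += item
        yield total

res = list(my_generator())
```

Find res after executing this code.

Step 1: Generator accumulates running sum:
  item=1: total = 1, yield 1
  item=2: total = 3, yield 3
  item=3: total = 6, yield 6
  item=4: total = 10, yield 10
Therefore res = [1, 3, 6, 10].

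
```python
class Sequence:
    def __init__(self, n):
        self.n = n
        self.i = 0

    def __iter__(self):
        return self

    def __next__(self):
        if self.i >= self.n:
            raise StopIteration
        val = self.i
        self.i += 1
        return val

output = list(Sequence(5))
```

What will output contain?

Step 1: Sequence(5) creates an iterator counting 0 to 4.
Step 2: list() consumes all values: [0, 1, 2, 3, 4].
Therefore output = [0, 1, 2, 3, 4].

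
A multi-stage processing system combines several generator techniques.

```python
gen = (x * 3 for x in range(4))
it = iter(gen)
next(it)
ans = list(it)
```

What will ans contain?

Step 1: Generator produces [0, 3, 6, 9].
Step 2: next(it) consumes first element (0).
Step 3: list(it) collects remaining: [3, 6, 9].
Therefore ans = [3, 6, 9].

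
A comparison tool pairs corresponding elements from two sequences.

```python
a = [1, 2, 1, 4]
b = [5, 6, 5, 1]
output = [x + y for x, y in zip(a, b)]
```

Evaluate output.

Step 1: Add corresponding elements:
  1 + 5 = 6
  2 + 6 = 8
  1 + 5 = 6
  4 + 1 = 5
Therefore output = [6, 8, 6, 5].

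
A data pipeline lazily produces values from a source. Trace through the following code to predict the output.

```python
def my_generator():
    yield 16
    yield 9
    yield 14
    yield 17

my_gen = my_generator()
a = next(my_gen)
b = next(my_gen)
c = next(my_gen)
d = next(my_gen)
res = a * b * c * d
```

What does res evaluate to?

Step 1: Create generator and consume all values:
  a = next(my_gen) = 16
  b = next(my_gen) = 9
  c = next(my_gen) = 14
  d = next(my_gen) = 17
Step 2: res = 16 * 9 * 14 * 17 = 34272.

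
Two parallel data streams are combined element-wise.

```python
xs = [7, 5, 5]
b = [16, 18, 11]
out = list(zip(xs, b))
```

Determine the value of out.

Step 1: zip pairs elements at same index:
  Index 0: (7, 16)
  Index 1: (5, 18)
  Index 2: (5, 11)
Therefore out = [(7, 16), (5, 18), (5, 11)].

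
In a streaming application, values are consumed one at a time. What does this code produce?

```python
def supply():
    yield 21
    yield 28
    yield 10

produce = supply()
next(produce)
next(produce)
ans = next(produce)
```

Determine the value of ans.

Step 1: supply() creates a generator.
Step 2: next(produce) yields 21 (consumed and discarded).
Step 3: next(produce) yields 28 (consumed and discarded).
Step 4: next(produce) yields 10, assigned to ans.
Therefore ans = 10.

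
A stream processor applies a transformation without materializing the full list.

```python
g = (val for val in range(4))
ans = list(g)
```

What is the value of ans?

Step 1: Generator expression iterates range(4): [0, 1, 2, 3].
Step 2: list() collects all values.
Therefore ans = [0, 1, 2, 3].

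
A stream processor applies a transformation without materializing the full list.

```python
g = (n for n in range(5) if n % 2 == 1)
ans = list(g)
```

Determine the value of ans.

Step 1: Filter range(5) keeping only odd values:
  n=0: even, excluded
  n=1: odd, included
  n=2: even, excluded
  n=3: odd, included
  n=4: even, excluded
Therefore ans = [1, 3].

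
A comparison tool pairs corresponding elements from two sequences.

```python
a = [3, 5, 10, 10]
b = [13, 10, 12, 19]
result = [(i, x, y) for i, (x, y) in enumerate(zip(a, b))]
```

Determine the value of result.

Step 1: enumerate(zip(a, b)) gives index with paired elements:
  i=0: (3, 13)
  i=1: (5, 10)
  i=2: (10, 12)
  i=3: (10, 19)
Therefore result = [(0, 3, 13), (1, 5, 10), (2, 10, 12), (3, 10, 19)].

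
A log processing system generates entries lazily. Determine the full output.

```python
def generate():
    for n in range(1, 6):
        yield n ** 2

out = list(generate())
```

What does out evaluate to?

Step 1: For each n in range(1, 6), yield n**2:
  n=1: yield 1**2 = 1
  n=2: yield 2**2 = 4
  n=3: yield 3**2 = 9
  n=4: yield 4**2 = 16
  n=5: yield 5**2 = 25
Therefore out = [1, 4, 9, 16, 25].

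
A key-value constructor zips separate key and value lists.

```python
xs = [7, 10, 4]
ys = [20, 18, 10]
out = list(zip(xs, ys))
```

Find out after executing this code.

Step 1: zip pairs elements at same index:
  Index 0: (7, 20)
  Index 1: (10, 18)
  Index 2: (4, 10)
Therefore out = [(7, 20), (10, 18), (4, 10)].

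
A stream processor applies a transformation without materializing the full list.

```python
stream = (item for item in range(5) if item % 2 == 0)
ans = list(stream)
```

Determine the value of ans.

Step 1: Filter range(5) keeping only even values:
  item=0: even, included
  item=1: odd, excluded
  item=2: even, included
  item=3: odd, excluded
  item=4: even, included
Therefore ans = [0, 2, 4].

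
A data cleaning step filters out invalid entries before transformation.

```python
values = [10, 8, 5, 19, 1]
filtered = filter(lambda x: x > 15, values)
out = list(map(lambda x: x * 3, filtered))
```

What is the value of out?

Step 1: Filter values for elements > 15:
  10: removed
  8: removed
  5: removed
  19: kept
  1: removed
Step 2: Map x * 3 on filtered [19]:
  19 -> 57
Therefore out = [57].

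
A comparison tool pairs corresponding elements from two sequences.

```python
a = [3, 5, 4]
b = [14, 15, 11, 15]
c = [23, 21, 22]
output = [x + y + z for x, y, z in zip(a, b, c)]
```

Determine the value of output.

Step 1: zip three lists (truncates to shortest, len=3):
  3 + 14 + 23 = 40
  5 + 15 + 21 = 41
  4 + 11 + 22 = 37
Therefore output = [40, 41, 37].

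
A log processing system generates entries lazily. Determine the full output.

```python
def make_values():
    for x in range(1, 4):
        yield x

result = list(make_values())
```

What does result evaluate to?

Step 1: The generator yields each value from range(1, 4).
Step 2: list() consumes all yields: [1, 2, 3].
Therefore result = [1, 2, 3].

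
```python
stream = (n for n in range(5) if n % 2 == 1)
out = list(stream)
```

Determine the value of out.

Step 1: Filter range(5) keeping only odd values:
  n=0: even, excluded
  n=1: odd, included
  n=2: even, excluded
  n=3: odd, included
  n=4: even, excluded
Therefore out = [1, 3].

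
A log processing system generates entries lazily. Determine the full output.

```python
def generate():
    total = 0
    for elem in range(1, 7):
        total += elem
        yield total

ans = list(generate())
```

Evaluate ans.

Step 1: Generator accumulates running sum:
  elem=1: total = 1, yield 1
  elem=2: total = 3, yield 3
  elem=3: total = 6, yield 6
  elem=4: total = 10, yield 10
  elem=5: total = 15, yield 15
  elem=6: total = 21, yield 21
Therefore ans = [1, 3, 6, 10, 15, 21].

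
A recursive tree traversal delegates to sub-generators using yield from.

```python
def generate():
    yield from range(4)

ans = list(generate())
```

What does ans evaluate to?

Step 1: yield from delegates to the iterable, yielding each element.
Step 2: Collected values: [0, 1, 2, 3].
Therefore ans = [0, 1, 2, 3].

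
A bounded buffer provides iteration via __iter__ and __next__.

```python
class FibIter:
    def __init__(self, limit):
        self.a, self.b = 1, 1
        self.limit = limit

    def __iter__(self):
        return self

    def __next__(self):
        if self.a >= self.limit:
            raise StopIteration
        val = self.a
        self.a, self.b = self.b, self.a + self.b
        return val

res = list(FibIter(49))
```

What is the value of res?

Step 1: Fibonacci-like sequence (a=1, b=1) until >= 49:
  Yield 1, then a,b = 1,2
  Yield 1, then a,b = 2,3
  Yield 2, then a,b = 3,5
  Yield 3, then a,b = 5,8
  Yield 5, then a,b = 8,13
  Yield 8, then a,b = 13,21
  Yield 13, then a,b = 21,34
  Yield 21, then a,b = 34,55
  Yield 34, then a,b = 55,89
Step 2: 55 >= 49, stop.
Therefore res = [1, 1, 2, 3, 5, 8, 13, 21, 34].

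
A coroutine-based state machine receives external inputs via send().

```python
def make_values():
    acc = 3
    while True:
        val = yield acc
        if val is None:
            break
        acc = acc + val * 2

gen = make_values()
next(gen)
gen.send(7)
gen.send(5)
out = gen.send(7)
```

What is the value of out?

Step 1: next() -> yield acc=3.
Step 2: send(7) -> val=7, acc = 3 + 7*2 = 17, yield 17.
Step 3: send(5) -> val=5, acc = 17 + 5*2 = 27, yield 27.
Step 4: send(7) -> val=7, acc = 27 + 7*2 = 41, yield 41.
Therefore out = 41.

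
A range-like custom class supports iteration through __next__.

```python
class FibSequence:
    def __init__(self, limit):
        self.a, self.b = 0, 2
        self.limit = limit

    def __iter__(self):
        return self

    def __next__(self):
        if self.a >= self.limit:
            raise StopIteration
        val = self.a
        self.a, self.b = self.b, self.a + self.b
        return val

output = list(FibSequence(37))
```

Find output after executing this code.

Step 1: Fibonacci-like sequence (a=0, b=2) until >= 37:
  Yield 0, then a,b = 2,2
  Yield 2, then a,b = 2,4
  Yield 2, then a,b = 4,6
  Yield 4, then a,b = 6,10
  Yield 6, then a,b = 10,16
  Yield 10, then a,b = 16,26
  Yield 16, then a,b = 26,42
  Yield 26, then a,b = 42,68
Step 2: 42 >= 37, stop.
Therefore output = [0, 2, 2, 4, 6, 10, 16, 26].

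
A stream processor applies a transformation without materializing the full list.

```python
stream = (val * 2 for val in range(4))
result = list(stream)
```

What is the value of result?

Step 1: For each val in range(4), compute val*2:
  val=0: 0*2 = 0
  val=1: 1*2 = 2
  val=2: 2*2 = 4
  val=3: 3*2 = 6
Therefore result = [0, 2, 4, 6].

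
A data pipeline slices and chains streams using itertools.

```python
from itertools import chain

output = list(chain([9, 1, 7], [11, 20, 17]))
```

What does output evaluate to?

Step 1: chain() concatenates iterables: [9, 1, 7] + [11, 20, 17].
Therefore output = [9, 1, 7, 11, 20, 17].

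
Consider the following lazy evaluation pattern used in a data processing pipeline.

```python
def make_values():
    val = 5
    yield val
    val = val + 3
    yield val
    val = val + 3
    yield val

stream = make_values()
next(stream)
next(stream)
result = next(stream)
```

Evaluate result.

Step 1: Trace through generator execution:
  Yield 1: val starts at 5, yield 5
  Yield 2: val = 5 + 3 = 8, yield 8
  Yield 3: val = 8 + 3 = 11, yield 11
Step 2: First next() gets 5, second next() gets the second value, third next() yields 11.
Therefore result = 11.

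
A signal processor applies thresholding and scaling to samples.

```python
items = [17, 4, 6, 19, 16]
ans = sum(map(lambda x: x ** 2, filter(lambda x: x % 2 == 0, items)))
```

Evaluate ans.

Step 1: Filter even numbers from [17, 4, 6, 19, 16]: [4, 6, 16]
Step 2: Square each: [16, 36, 256]
Step 3: Sum = 308.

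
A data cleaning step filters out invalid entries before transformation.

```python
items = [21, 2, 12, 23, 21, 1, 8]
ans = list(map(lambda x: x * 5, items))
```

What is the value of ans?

Step 1: Apply lambda x: x * 5 to each element:
  21 -> 105
  2 -> 10
  12 -> 60
  23 -> 115
  21 -> 105
  1 -> 5
  8 -> 40
Therefore ans = [105, 10, 60, 115, 105, 5, 40].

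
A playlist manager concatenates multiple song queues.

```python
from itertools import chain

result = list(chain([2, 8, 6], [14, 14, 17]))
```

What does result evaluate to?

Step 1: chain() concatenates iterables: [2, 8, 6] + [14, 14, 17].
Therefore result = [2, 8, 6, 14, 14, 17].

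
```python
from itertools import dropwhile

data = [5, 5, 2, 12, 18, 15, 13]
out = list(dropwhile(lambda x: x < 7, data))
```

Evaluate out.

Step 1: dropwhile drops elements while < 7:
  5 < 7: dropped
  5 < 7: dropped
  2 < 7: dropped
  12: kept (dropping stopped)
Step 2: Remaining elements kept regardless of condition.
Therefore out = [12, 18, 15, 13].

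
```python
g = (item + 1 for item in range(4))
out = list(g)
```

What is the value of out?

Step 1: For each item in range(4), compute item+1:
  item=0: 0+1 = 1
  item=1: 1+1 = 2
  item=2: 2+1 = 3
  item=3: 3+1 = 4
Therefore out = [1, 2, 3, 4].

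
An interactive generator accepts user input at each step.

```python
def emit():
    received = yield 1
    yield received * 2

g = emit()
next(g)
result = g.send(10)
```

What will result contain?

Step 1: next(g) advances to first yield, producing 1.
Step 2: send(10) resumes, received = 10.
Step 3: yield received * 2 = 10 * 2 = 20.
Therefore result = 20.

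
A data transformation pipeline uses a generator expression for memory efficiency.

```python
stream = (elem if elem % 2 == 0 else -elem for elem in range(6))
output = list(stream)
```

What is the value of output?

Step 1: For each elem in range(6), yield elem if even, else -elem:
  elem=0: even, yield 0
  elem=1: odd, yield -1
  elem=2: even, yield 2
  elem=3: odd, yield -3
  elem=4: even, yield 4
  elem=5: odd, yield -5
Therefore output = [0, -1, 2, -3, 4, -5].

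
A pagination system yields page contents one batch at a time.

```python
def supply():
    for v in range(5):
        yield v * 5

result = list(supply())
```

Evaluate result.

Step 1: For each v in range(5), yield v * 5:
  v=0: yield 0 * 5 = 0
  v=1: yield 1 * 5 = 5
  v=2: yield 2 * 5 = 10
  v=3: yield 3 * 5 = 15
  v=4: yield 4 * 5 = 20
Therefore result = [0, 5, 10, 15, 20].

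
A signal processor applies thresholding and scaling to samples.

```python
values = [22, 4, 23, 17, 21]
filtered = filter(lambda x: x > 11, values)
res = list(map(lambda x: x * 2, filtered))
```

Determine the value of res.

Step 1: Filter values for elements > 11:
  22: kept
  4: removed
  23: kept
  17: kept
  21: kept
Step 2: Map x * 2 on filtered [22, 23, 17, 21]:
  22 -> 44
  23 -> 46
  17 -> 34
  21 -> 42
Therefore res = [44, 46, 34, 42].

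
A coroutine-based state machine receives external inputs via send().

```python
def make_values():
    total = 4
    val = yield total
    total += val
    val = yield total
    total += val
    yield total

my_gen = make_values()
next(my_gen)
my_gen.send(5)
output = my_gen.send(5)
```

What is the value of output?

Step 1: next() -> yield total=4.
Step 2: send(5) -> val=5, total = 4+5 = 9, yield 9.
Step 3: send(5) -> val=5, total = 9+5 = 14, yield 14.
Therefore output = 14.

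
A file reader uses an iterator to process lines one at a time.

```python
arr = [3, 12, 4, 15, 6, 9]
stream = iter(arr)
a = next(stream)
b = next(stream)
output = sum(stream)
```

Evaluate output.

Step 1: Create iterator over [3, 12, 4, 15, 6, 9].
Step 2: a = next() = 3, b = next() = 12.
Step 3: sum() of remaining [4, 15, 6, 9] = 34.
Therefore output = 34.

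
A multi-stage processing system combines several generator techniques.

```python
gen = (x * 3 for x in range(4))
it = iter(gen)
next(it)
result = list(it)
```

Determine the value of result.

Step 1: Generator produces [0, 3, 6, 9].
Step 2: next(it) consumes first element (0).
Step 3: list(it) collects remaining: [3, 6, 9].
Therefore result = [3, 6, 9].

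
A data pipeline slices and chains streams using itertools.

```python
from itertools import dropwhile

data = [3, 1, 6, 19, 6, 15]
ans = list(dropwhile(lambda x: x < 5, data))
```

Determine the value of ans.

Step 1: dropwhile drops elements while < 5:
  3 < 5: dropped
  1 < 5: dropped
  6: kept (dropping stopped)
Step 2: Remaining elements kept regardless of condition.
Therefore ans = [6, 19, 6, 15].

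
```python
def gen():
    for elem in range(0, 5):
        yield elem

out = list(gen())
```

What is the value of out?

Step 1: The generator yields each value from range(0, 5).
Step 2: list() consumes all yields: [0, 1, 2, 3, 4].
Therefore out = [0, 1, 2, 3, 4].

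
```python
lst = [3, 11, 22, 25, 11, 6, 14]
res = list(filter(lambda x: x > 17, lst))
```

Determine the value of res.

Step 1: Filter elements > 17:
  3: removed
  11: removed
  22: kept
  25: kept
  11: removed
  6: removed
  14: removed
Therefore res = [22, 25].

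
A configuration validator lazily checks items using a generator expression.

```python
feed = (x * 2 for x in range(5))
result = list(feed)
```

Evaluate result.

Step 1: For each x in range(5), compute x*2:
  x=0: 0*2 = 0
  x=1: 1*2 = 2
  x=2: 2*2 = 4
  x=3: 3*2 = 6
  x=4: 4*2 = 8
Therefore result = [0, 2, 4, 6, 8].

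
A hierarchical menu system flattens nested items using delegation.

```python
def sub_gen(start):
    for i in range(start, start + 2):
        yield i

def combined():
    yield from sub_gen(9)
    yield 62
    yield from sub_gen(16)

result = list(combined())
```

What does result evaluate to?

Step 1: combined() delegates to sub_gen(9):
  yield 9
  yield 10
Step 2: yield 62
Step 3: Delegates to sub_gen(16):
  yield 16
  yield 17
Therefore result = [9, 10, 62, 16, 17].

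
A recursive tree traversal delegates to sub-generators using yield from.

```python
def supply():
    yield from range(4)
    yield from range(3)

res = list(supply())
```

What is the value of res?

Step 1: Trace yields in order:
  yield 0
  yield 1
  yield 2
  yield 3
  yield 0
  yield 1
  yield 2
Therefore res = [0, 1, 2, 3, 0, 1, 2].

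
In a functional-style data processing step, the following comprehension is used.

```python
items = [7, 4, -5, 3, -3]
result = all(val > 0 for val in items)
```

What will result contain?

Step 1: Check val > 0 for each element in [7, 4, -5, 3, -3]:
  7 > 0: True
  4 > 0: True
  -5 > 0: False
  3 > 0: True
  -3 > 0: False
Step 2: all() returns False.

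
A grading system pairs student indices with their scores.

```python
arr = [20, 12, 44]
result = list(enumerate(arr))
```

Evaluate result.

Step 1: enumerate pairs each element with its index:
  (0, 20)
  (1, 12)
  (2, 44)
Therefore result = [(0, 20), (1, 12), (2, 44)].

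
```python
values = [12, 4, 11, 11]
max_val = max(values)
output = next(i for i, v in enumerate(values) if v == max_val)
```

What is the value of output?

Step 1: max([12, 4, 11, 11]) = 12.
Step 2: Find first index where value == 12:
  Index 0: 12 == 12, found!
Therefore output = 0.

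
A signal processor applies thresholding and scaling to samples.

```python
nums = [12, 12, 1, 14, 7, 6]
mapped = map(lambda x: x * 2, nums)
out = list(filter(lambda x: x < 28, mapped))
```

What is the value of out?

Step 1: Map x * 2:
  12 -> 24
  12 -> 24
  1 -> 2
  14 -> 28
  7 -> 14
  6 -> 12
Step 2: Filter for < 28:
  24: kept
  24: kept
  2: kept
  28: removed
  14: kept
  12: kept
Therefore out = [24, 24, 2, 14, 12].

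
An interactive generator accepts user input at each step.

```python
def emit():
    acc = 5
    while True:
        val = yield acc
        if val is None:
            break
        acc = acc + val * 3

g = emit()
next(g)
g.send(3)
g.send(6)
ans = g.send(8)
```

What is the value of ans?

Step 1: next() -> yield acc=5.
Step 2: send(3) -> val=3, acc = 5 + 3*3 = 14, yield 14.
Step 3: send(6) -> val=6, acc = 14 + 6*3 = 32, yield 32.
Step 4: send(8) -> val=8, acc = 32 + 8*3 = 56, yield 56.
Therefore ans = 56.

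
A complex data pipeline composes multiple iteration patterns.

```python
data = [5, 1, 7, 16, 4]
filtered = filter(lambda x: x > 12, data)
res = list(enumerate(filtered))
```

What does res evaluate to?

Step 1: Filter [5, 1, 7, 16, 4] for > 12: [16].
Step 2: enumerate re-indexes from 0: [(0, 16)].
Therefore res = [(0, 16)].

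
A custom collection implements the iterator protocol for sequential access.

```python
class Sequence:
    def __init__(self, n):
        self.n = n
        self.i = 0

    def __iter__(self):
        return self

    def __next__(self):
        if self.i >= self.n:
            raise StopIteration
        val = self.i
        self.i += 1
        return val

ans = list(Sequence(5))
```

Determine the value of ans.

Step 1: Sequence(5) creates an iterator counting 0 to 4.
Step 2: list() consumes all values: [0, 1, 2, 3, 4].
Therefore ans = [0, 1, 2, 3, 4].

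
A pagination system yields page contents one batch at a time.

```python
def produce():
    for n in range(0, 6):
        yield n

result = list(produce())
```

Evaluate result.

Step 1: The generator yields each value from range(0, 6).
Step 2: list() consumes all yields: [0, 1, 2, 3, 4, 5].
Therefore result = [0, 1, 2, 3, 4, 5].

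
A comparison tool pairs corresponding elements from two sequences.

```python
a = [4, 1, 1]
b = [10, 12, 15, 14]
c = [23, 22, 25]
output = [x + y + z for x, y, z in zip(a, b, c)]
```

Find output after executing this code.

Step 1: zip three lists (truncates to shortest, len=3):
  4 + 10 + 23 = 37
  1 + 12 + 22 = 35
  1 + 15 + 25 = 41
Therefore output = [37, 35, 41].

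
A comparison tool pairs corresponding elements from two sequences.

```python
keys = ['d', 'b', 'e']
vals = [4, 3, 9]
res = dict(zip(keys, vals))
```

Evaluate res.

Step 1: zip pairs keys with values:
  'd' -> 4
  'b' -> 3
  'e' -> 9
Therefore res = {'d': 4, 'b': 3, 'e': 9}.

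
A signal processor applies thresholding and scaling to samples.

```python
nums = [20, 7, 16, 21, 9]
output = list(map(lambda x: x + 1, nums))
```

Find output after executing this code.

Step 1: Apply lambda x: x + 1 to each element:
  20 -> 21
  7 -> 8
  16 -> 17
  21 -> 22
  9 -> 10
Therefore output = [21, 8, 17, 22, 10].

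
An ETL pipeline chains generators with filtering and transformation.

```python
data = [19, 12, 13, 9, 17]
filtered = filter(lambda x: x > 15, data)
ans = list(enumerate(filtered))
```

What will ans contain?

Step 1: Filter [19, 12, 13, 9, 17] for > 15: [19, 17].
Step 2: enumerate re-indexes from 0: [(0, 19), (1, 17)].
Therefore ans = [(0, 19), (1, 17)].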